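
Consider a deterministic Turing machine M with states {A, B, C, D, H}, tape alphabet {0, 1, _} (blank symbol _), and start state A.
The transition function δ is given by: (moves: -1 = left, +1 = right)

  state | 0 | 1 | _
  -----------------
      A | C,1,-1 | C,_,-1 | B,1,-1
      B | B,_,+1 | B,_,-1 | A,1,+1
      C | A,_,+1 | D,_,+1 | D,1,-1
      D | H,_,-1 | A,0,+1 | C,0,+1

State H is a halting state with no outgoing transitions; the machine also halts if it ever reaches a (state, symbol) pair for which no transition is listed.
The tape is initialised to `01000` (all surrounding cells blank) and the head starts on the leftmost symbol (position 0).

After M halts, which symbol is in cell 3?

A | __[0]1000   read 0 → write 1, move -1, go to C
C | _[_]11000   read _ → write 1, move -1, go to D
D | [_]111000   read _ → write 0, move +1, go to C
C | 0[1]11000   read 1 → write _, move +1, go to D
D | 0_[1]1000   read 1 → write 0, move +1, go to A
A | 0_0[1]000   read 1 → write _, move -1, go to C
C | 0_[0]_000   read 0 → write _, move +1, go to A
A | 0__[_]000   read _ → write 1, move -1, go to B
B | 0_[_]1000   read _ → write 1, move +1, go to A
A | 0_1[1]000   read 1 → write _, move -1, go to C
C | 0_[1]_000   read 1 → write _, move +1, go to D
D | 0__[_]000   read _ → write 0, move +1, go to C
C | 0__0[0]00   read 0 → write _, move +1, go to A
A | 0__0_[0]0   read 0 → write 1, move -1, go to C
C | 0__0[_]10   read _ → write 1, move -1, go to D
D | 0__[0]110   read 0 → write _, move -1, go to H
H | 0_[_]_110
Cell 3 holds 1 when M halts.

1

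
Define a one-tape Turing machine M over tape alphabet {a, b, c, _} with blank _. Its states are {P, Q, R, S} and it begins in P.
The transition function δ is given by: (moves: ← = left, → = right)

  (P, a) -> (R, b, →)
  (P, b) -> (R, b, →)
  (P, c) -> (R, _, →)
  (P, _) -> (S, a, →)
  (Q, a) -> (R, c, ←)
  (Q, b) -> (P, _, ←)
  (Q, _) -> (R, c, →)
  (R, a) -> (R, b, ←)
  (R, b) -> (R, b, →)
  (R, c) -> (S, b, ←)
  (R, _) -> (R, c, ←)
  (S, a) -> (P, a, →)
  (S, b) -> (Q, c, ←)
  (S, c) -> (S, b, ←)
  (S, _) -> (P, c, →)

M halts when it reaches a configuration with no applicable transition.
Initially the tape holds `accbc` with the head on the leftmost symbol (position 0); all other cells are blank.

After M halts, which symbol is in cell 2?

P | __[a]ccbc   read a → write b, move →, go to R
R | __b[c]cbc   read c → write b, move ←, go to S
S | __[b]bcbc   read b → write c, move ←, go to Q
Q | _[_]cbcbc   read _ → write c, move →, go to R
R | _c[c]bcbc   read c → write b, move ←, go to S
S | _[c]bbcbc   read c → write b, move ←, go to S
S | [_]bbbcbc   read _ → write c, move →, go to P
P | c[b]bbcbc   read b → write b, move →, go to R
R | cb[b]bcbc   read b → write b, move →, go to R
R | cbb[b]cbc   read b → write b, move →, go to R
R | cbbb[c]bc   read c → write b, move ←, go to S
S | cbb[b]bbc   read b → write c, move ←, go to Q
Q | cb[b]cbbc   read b → write _, move ←, go to P
P | c[b]_cbbc   read b → write b, move →, go to R
R | cb[_]cbbc   read _ → write c, move ←, go to R
R | c[b]ccbbc   read b → write b, move →, go to R
R | cb[c]cbbc   read c → write b, move ←, go to S
S | c[b]bcbbc   read b → write c, move ←, go to Q
Q | [c]cbcbbc
Cell 2 holds b when M halts.

b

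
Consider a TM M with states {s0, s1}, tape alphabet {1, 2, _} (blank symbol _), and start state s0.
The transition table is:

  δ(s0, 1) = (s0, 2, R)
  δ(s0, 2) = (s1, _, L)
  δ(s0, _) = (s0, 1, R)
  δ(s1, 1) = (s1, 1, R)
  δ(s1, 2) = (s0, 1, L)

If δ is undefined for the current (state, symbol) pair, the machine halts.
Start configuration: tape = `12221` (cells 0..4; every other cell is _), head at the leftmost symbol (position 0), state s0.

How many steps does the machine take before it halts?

8

state=s0 head=0 tape=_[1]2221   (s0,1)→(s0,2,R)
state=s0 head=1 tape=_2[2]221   (s0,2)→(s1,_,L)
state=s1 head=0 tape=_[2]_221   (s1,2)→(s0,1,L)
state=s0 head=-1 tape=[_]1_221   (s0,_)→(s0,1,R)
state=s0 head=0 tape=1[1]_221   (s0,1)→(s0,2,R)
state=s0 head=1 tape=12[_]221   (s0,_)→(s0,1,R)
state=s0 head=2 tape=121[2]21   (s0,2)→(s1,_,L)
state=s1 head=1 tape=12[1]_21   (s1,1)→(s1,1,R)
state=s1 head=2 tape=121[_]21
M halts after 8 transitions.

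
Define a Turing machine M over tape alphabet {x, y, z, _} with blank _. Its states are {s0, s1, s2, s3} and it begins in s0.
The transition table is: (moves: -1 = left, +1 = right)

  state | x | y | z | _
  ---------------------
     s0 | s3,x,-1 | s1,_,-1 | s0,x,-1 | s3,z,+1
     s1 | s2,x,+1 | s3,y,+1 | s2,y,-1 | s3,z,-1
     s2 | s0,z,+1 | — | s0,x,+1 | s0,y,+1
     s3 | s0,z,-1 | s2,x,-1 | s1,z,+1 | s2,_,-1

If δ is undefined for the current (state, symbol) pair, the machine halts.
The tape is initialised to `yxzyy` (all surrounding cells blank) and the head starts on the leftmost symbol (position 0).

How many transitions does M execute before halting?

29

state=s0 head=0 tape=___[y]xzyy   (s0,y)→(s1,_,-1)
state=s1 head=-1 tape=__[_]_xzyy   (s1,_)→(s3,z,-1)
state=s3 head=-2 tape=_[_]z_xzyy   (s3,_)→(s2,_,-1)
state=s2 head=-3 tape=[_]_z_xzyy   (s2,_)→(s0,y,+1)
state=s0 head=-2 tape=y[_]z_xzyy   (s0,_)→(s3,z,+1)
state=s3 head=-1 tape=yz[z]_xzyy   (s3,z)→(s1,z,+1)
state=s1 head=0 tape=yzz[_]xzyy   (s1,_)→(s3,z,-1)
state=s3 head=-1 tape=yz[z]zxzyy   (s3,z)→(s1,z,+1)
state=s1 head=0 tape=yzz[z]xzyy   (s1,z)→(s2,y,-1)
state=s2 head=-1 tape=yz[z]yxzyy   (s2,z)→(s0,x,+1)
state=s0 head=0 tape=yzx[y]xzyy   (s0,y)→(s1,_,-1)
state=s1 head=-1 tape=yz[x]_xzyy   (s1,x)→(s2,x,+1)
state=s2 head=0 tape=yzx[_]xzyy   (s2,_)→(s0,y,+1)
state=s0 head=1 tape=yzxy[x]zyy   (s0,x)→(s3,x,-1)
state=s3 head=0 tape=yzx[y]xzyy   (s3,y)→(s2,x,-1)
state=s2 head=-1 tape=yz[x]xxzyy   (s2,x)→(s0,z,+1)
state=s0 head=0 tape=yzz[x]xzyy   (s0,x)→(s3,x,-1)
state=s3 head=-1 tape=yz[z]xxzyy   (s3,z)→(s1,z,+1)
state=s1 head=0 tape=yzz[x]xzyy   (s1,x)→(s2,x,+1)
state=s2 head=1 tape=yzzx[x]zyy   (s2,x)→(s0,z,+1)
state=s0 head=2 tape=yzzxz[z]yy   (s0,z)→(s0,x,-1)
state=s0 head=1 tape=yzzx[z]xyy   (s0,z)→(s0,x,-1)
state=s0 head=0 tape=yzz[x]xxyy   (s0,x)→(s3,x,-1)
state=s3 head=-1 tape=yz[z]xxxyy   (s3,z)→(s1,z,+1)
state=s1 head=0 tape=yzz[x]xxyy   (s1,x)→(s2,x,+1)
state=s2 head=1 tape=yzzx[x]xyy   (s2,x)→(s0,z,+1)
state=s0 head=2 tape=yzzxz[x]yy   (s0,x)→(s3,x,-1)
state=s3 head=1 tape=yzzx[z]xyy   (s3,z)→(s1,z,+1)
state=s1 head=2 tape=yzzxz[x]yy   (s1,x)→(s2,x,+1)
state=s2 head=3 tape=yzzxzx[y]y
M halts after 29 transitions.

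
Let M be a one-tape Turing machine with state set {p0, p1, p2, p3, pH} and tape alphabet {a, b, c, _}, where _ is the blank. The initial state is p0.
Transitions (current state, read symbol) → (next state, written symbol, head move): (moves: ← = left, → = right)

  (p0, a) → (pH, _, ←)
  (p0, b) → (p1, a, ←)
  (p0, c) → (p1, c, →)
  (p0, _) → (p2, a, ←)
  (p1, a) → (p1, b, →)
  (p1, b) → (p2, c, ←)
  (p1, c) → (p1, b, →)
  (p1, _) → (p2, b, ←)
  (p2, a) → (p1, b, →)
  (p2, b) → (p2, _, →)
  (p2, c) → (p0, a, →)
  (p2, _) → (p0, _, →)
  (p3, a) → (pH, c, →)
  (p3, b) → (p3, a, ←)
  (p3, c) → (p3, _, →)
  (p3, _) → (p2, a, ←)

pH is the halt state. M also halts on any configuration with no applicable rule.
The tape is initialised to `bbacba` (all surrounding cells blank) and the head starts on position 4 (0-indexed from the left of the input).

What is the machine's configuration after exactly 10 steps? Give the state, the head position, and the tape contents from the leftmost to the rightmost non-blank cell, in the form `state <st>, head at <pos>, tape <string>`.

state p0, head at 8, tape bbabb___a

p0 | bbac[b]a___   read b → write a, move ←, go to p1
p1 | bba[c]aa___   read c → write b, move →, go to p1
p1 | bbab[a]a___   read a → write b, move →, go to p1
p1 | bbabb[a]___   read a → write b, move →, go to p1
p1 | bbabbb[_]__   read _ → write b, move ←, go to p2
p2 | bbabb[b]b__   read b → write _, move →, go to p2
p2 | bbabb_[b]__   read b → write _, move →, go to p2
p2 | bbabb__[_]_   read _ → write _, move →, go to p0
p0 | bbabb___[_]   read _ → write a, move ←, go to p2
p2 | bbabb__[_]a   read _ → write _, move →, go to p0
p0 | bbabb___[a]
After 10 steps: state p0, head at 8, tape bbabb___a.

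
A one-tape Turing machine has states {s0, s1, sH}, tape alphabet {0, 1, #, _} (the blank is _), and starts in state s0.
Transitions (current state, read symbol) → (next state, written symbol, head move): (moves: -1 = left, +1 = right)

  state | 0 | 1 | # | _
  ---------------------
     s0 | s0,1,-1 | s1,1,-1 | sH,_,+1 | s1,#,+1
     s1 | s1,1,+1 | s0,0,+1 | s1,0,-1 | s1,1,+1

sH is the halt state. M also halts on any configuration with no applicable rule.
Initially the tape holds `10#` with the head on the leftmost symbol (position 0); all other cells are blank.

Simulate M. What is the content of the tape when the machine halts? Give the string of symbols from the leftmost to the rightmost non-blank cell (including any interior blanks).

state=s0 head=0 tape=__[1]0#_   (s0,1)→(s1,1,-1)
state=s1 head=-1 tape=_[_]10#_   (s1,_)→(s1,1,+1)
state=s1 head=0 tape=_1[1]0#_   (s1,1)→(s0,0,+1)
state=s0 head=1 tape=_10[0]#_   (s0,0)→(s0,1,-1)
state=s0 head=0 tape=_1[0]1#_   (s0,0)→(s0,1,-1)
state=s0 head=-1 tape=_[1]11#_   (s0,1)→(s1,1,-1)
state=s1 head=-2 tape=[_]111#_   (s1,_)→(s1,1,+1)
state=s1 head=-1 tape=1[1]11#_   (s1,1)→(s0,0,+1)
state=s0 head=0 tape=10[1]1#_   (s0,1)→(s1,1,-1)
state=s1 head=-1 tape=1[0]11#_   (s1,0)→(s1,1,+1)
state=s1 head=0 tape=11[1]1#_   (s1,1)→(s0,0,+1)
state=s0 head=1 tape=110[1]#_   (s0,1)→(s1,1,-1)
state=s1 head=0 tape=11[0]1#_   (s1,0)→(s1,1,+1)
state=s1 head=1 tape=111[1]#_   (s1,1)→(s0,0,+1)
state=s0 head=2 tape=1110[#]_   (s0,#)→(sH,_,+1)
state=sH head=3 tape=1110_[_]
The non-blank tape span at halt is 1110.

1110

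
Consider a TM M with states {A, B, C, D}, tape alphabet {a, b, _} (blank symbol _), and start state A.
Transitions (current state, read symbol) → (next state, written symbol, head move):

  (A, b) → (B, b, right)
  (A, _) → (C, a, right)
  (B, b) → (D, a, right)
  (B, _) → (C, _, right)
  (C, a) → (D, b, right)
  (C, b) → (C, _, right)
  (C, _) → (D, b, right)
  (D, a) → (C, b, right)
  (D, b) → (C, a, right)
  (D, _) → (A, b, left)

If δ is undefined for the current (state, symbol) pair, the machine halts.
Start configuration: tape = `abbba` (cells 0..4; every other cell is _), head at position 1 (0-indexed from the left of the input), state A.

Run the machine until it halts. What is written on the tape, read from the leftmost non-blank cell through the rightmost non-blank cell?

abaabab

state=A head=1 tape=a[b]bba__   (A,b)→(B,b,right)
state=B head=2 tape=ab[b]ba__   (B,b)→(D,a,right)
state=D head=3 tape=aba[b]a__   (D,b)→(C,a,right)
state=C head=4 tape=abaa[a]__   (C,a)→(D,b,right)
state=D head=5 tape=abaab[_]_   (D,_)→(A,b,left)
state=A head=4 tape=abaa[b]b_   (A,b)→(B,b,right)
state=B head=5 tape=abaab[b]_   (B,b)→(D,a,right)
state=D head=6 tape=abaaba[_]   (D,_)→(A,b,left)
state=A head=5 tape=abaab[a]b
The non-blank tape span at halt is abaabab.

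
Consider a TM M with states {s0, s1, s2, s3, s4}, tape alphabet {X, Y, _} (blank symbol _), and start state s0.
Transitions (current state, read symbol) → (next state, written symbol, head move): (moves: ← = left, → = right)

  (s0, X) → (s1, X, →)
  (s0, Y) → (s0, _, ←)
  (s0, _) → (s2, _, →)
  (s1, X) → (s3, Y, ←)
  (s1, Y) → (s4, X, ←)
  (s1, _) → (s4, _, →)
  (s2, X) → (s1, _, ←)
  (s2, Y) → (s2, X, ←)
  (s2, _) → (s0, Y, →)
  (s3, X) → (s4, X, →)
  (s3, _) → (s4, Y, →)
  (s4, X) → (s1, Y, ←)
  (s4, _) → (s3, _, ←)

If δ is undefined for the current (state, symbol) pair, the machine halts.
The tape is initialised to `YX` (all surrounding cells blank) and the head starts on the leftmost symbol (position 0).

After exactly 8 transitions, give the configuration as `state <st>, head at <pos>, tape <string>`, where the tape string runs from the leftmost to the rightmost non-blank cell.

s0 | _[Y]X__   read Y → write _, move ←, go to s0
s0 | [_]_X__   read _ → write _, move →, go to s2
s2 | _[_]X__   read _ → write Y, move →, go to s0
s0 | _Y[X]__   read X → write X, move →, go to s1
s1 | _YX[_]_   read _ → write _, move →, go to s4
s4 | _YX_[_]   read _ → write _, move ←, go to s3
s3 | _YX[_]_   read _ → write Y, move →, go to s4
s4 | _YXY[_]   read _ → write _, move ←, go to s3
s3 | _YX[Y]_
After 8 steps: state s3, head at 2, tape YXY.

state s3, head at 2, tape YXY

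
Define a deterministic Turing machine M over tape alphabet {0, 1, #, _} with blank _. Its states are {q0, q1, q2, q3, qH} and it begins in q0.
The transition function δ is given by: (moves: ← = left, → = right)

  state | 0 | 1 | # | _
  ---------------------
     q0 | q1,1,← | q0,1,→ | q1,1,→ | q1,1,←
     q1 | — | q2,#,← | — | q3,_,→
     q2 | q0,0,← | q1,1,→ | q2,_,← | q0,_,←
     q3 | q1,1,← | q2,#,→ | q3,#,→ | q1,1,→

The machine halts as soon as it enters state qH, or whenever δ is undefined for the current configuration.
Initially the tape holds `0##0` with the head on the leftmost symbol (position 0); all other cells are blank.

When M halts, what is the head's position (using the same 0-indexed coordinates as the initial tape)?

q0 | ___[0]##0   read 0 → write 1, move ←, go to q1
q1 | __[_]1##0   read _ → write _, move →, go to q3
q3 | ___[1]##0   read 1 → write #, move →, go to q2
q2 | ___#[#]#0   read # → write _, move ←, go to q2
q2 | ___[#]_#0   read # → write _, move ←, go to q2
q2 | __[_]__#0   read _ → write _, move ←, go to q0
q0 | _[_]___#0   read _ → write 1, move ←, go to q1
q1 | [_]1___#0   read _ → write _, move →, go to q3
q3 | _[1]___#0   read 1 → write #, move →, go to q2
q2 | _#[_]__#0   read _ → write _, move ←, go to q0
q0 | _[#]___#0   read # → write 1, move →, go to q1
q1 | _1[_]__#0   read _ → write _, move →, go to q3
q3 | _1_[_]_#0   read _ → write 1, move →, go to q1
q1 | _1_1[_]#0   read _ → write _, move →, go to q3
q3 | _1_1_[#]0   read # → write #, move →, go to q3
q3 | _1_1_#[0]   read 0 → write 1, move ←, go to q1
q1 | _1_1_[#]1
At halt the head is at cell 2.

2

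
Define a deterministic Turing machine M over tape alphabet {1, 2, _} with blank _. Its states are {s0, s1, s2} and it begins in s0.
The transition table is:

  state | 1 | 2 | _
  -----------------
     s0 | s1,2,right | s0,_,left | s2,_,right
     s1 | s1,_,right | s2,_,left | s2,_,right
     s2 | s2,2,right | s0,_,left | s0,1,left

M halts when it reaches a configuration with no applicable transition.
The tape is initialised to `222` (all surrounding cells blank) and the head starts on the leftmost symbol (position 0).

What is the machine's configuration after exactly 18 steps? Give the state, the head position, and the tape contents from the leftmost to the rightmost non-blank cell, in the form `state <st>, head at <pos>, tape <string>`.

state s2, head at 2, tape 222

state=s0 head=0 tape=_[2]22   (s0,2)→(s0,_,left)
state=s0 head=-1 tape=[_]_22   (s0,_)→(s2,_,right)
state=s2 head=0 tape=_[_]22   (s2,_)→(s0,1,left)
state=s0 head=-1 tape=[_]122   (s0,_)→(s2,_,right)
state=s2 head=0 tape=_[1]22   (s2,1)→(s2,2,right)
state=s2 head=1 tape=_2[2]2   (s2,2)→(s0,_,left)
state=s0 head=0 tape=_[2]_2   (s0,2)→(s0,_,left)
state=s0 head=-1 tape=[_]__2   (s0,_)→(s2,_,right)
state=s2 head=0 tape=_[_]_2   (s2,_)→(s0,1,left)
state=s0 head=-1 tape=[_]1_2   (s0,_)→(s2,_,right)
state=s2 head=0 tape=_[1]_2   (s2,1)→(s2,2,right)
state=s2 head=1 tape=_2[_]2   (s2,_)→(s0,1,left)
state=s0 head=0 tape=_[2]12   (s0,2)→(s0,_,left)
state=s0 head=-1 tape=[_]_12   (s0,_)→(s2,_,right)
state=s2 head=0 tape=_[_]12   (s2,_)→(s0,1,left)
state=s0 head=-1 tape=[_]112   (s0,_)→(s2,_,right)
state=s2 head=0 tape=_[1]12   (s2,1)→(s2,2,right)
state=s2 head=1 tape=_2[1]2   (s2,1)→(s2,2,right)
state=s2 head=2 tape=_22[2]
After 18 steps: state s2, head at 2, tape 222.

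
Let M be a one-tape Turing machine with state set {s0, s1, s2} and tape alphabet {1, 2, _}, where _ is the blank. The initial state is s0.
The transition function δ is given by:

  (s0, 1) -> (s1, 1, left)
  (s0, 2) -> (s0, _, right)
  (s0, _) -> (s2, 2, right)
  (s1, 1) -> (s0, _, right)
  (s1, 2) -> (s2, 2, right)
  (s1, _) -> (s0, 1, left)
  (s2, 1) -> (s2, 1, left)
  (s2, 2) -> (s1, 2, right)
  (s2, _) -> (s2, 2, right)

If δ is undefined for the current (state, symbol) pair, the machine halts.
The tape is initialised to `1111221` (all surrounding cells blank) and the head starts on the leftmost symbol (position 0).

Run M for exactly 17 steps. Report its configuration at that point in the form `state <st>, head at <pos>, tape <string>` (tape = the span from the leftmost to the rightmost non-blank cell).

state s0, head at -3, tape 2111111221

state=s0 head=0 tape=___[1]111221   (s0,1)→(s1,1,left)
state=s1 head=-1 tape=__[_]1111221   (s1,_)→(s0,1,left)
state=s0 head=-2 tape=_[_]11111221   (s0,_)→(s2,2,right)
state=s2 head=-1 tape=_2[1]1111221   (s2,1)→(s2,1,left)
state=s2 head=-2 tape=_[2]11111221   (s2,2)→(s1,2,right)
state=s1 head=-1 tape=_2[1]1111221   (s1,1)→(s0,_,right)
state=s0 head=0 tape=_2_[1]111221   (s0,1)→(s1,1,left)
state=s1 head=-1 tape=_2[_]1111221   (s1,_)→(s0,1,left)
state=s0 head=-2 tape=_[2]11111221   (s0,2)→(s0,_,right)
state=s0 head=-1 tape=__[1]1111221   (s0,1)→(s1,1,left)
state=s1 head=-2 tape=_[_]11111221   (s1,_)→(s0,1,left)
state=s0 head=-3 tape=[_]111111221   (s0,_)→(s2,2,right)
state=s2 head=-2 tape=2[1]11111221   (s2,1)→(s2,1,left)
state=s2 head=-3 tape=[2]111111221   (s2,2)→(s1,2,right)
state=s1 head=-2 tape=2[1]11111221   (s1,1)→(s0,_,right)
state=s0 head=-1 tape=2_[1]1111221   (s0,1)→(s1,1,left)
state=s1 head=-2 tape=2[_]11111221   (s1,_)→(s0,1,left)
state=s0 head=-3 tape=[2]111111221
After 17 steps: state s0, head at -3, tape 2111111221.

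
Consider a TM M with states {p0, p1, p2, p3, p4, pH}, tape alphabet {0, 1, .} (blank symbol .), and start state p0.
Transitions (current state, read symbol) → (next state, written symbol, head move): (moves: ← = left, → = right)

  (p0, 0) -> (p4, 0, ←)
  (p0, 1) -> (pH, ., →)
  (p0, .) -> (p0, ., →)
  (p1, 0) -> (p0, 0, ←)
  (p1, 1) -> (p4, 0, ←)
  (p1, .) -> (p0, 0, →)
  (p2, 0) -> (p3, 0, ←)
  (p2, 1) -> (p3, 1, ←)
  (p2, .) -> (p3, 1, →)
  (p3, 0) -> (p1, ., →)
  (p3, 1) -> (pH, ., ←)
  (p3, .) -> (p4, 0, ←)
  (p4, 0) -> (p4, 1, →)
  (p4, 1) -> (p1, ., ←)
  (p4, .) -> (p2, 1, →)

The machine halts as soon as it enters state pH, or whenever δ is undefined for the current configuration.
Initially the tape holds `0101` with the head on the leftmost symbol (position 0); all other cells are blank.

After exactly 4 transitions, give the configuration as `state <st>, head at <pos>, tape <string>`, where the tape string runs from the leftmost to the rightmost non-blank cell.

state=p0 head=0 tape=..[0]101   (p0,0)→(p4,0,←)
state=p4 head=-1 tape=.[.]0101   (p4,.)→(p2,1,→)
state=p2 head=0 tape=.1[0]101   (p2,0)→(p3,0,←)
state=p3 head=-1 tape=.[1]0101   (p3,1)→(pH,.,←)
state=pH head=-2 tape=[.].0101
After 4 steps: state pH, head at -2, tape 0101.

state pH, head at -2, tape 0101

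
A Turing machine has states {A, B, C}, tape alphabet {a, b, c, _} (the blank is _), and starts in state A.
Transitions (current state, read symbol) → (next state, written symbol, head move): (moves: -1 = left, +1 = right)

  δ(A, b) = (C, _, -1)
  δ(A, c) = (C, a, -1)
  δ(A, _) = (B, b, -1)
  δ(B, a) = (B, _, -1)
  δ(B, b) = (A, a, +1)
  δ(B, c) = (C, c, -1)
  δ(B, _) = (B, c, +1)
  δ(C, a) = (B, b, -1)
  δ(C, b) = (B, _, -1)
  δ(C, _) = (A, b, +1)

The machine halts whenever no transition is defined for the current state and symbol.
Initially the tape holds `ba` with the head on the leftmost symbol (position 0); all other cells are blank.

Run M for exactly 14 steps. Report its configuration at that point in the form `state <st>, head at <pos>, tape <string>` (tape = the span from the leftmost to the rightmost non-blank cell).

state=A head=0 tape=____[b]a   (A,b)→(C,_,-1)
state=C head=-1 tape=___[_]_a   (C,_)→(A,b,+1)
state=A head=0 tape=___b[_]a   (A,_)→(B,b,-1)
state=B head=-1 tape=___[b]ba   (B,b)→(A,a,+1)
state=A head=0 tape=___a[b]a   (A,b)→(C,_,-1)
state=C head=-1 tape=___[a]_a   (C,a)→(B,b,-1)
state=B head=-2 tape=__[_]b_a   (B,_)→(B,c,+1)
state=B head=-1 tape=__c[b]_a   (B,b)→(A,a,+1)
state=A head=0 tape=__ca[_]a   (A,_)→(B,b,-1)
state=B head=-1 tape=__c[a]ba   (B,a)→(B,_,-1)
state=B head=-2 tape=__[c]_ba   (B,c)→(C,c,-1)
state=C head=-3 tape=_[_]c_ba   (C,_)→(A,b,+1)
state=A head=-2 tape=_b[c]_ba   (A,c)→(C,a,-1)
state=C head=-3 tape=_[b]a_ba   (C,b)→(B,_,-1)
state=B head=-4 tape=[_]_a_ba
After 14 steps: state B, head at -4, tape a_ba.

state B, head at -4, tape a_ba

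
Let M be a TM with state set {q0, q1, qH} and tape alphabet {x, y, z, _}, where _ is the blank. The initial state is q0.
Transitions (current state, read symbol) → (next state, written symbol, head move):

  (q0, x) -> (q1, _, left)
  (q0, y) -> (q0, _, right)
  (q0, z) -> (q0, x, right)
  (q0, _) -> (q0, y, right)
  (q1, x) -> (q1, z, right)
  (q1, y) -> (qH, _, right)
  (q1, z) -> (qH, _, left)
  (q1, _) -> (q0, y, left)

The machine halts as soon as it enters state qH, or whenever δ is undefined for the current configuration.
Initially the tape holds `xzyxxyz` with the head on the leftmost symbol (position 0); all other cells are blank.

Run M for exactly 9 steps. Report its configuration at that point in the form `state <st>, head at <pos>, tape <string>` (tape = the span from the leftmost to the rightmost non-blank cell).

state=q0 head=0 tape=__[x]zyxxyz   (q0,x)→(q1,_,left)
state=q1 head=-1 tape=_[_]_zyxxyz   (q1,_)→(q0,y,left)
state=q0 head=-2 tape=[_]y_zyxxyz   (q0,_)→(q0,y,right)
state=q0 head=-1 tape=y[y]_zyxxyz   (q0,y)→(q0,_,right)
state=q0 head=0 tape=y_[_]zyxxyz   (q0,_)→(q0,y,right)
state=q0 head=1 tape=y_y[z]yxxyz   (q0,z)→(q0,x,right)
state=q0 head=2 tape=y_yx[y]xxyz   (q0,y)→(q0,_,right)
state=q0 head=3 tape=y_yx_[x]xyz   (q0,x)→(q1,_,left)
state=q1 head=2 tape=y_yx[_]_xyz   (q1,_)→(q0,y,left)
state=q0 head=1 tape=y_y[x]y_xyz
After 9 steps: state q0, head at 1, tape y_yxy_xyz.

state q0, head at 1, tape y_yxy_xyz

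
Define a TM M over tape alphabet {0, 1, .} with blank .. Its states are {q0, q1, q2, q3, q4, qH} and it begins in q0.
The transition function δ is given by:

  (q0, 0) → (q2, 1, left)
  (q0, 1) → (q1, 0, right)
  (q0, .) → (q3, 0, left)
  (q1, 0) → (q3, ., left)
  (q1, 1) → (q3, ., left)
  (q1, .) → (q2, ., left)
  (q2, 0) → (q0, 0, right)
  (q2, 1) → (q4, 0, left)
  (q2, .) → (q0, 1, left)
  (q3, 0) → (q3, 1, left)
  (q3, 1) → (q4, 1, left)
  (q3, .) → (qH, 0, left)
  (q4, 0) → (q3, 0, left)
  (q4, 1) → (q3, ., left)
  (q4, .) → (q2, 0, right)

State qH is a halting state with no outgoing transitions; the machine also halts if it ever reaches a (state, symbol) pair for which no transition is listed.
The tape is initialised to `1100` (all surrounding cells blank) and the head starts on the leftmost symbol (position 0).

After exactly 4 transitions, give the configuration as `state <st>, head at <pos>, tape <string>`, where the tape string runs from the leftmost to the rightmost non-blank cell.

q0 | ..[1]100   read 1 → write 0, move right, go to q1
q1 | ..0[1]00   read 1 → write ., move left, go to q3
q3 | ..[0].00   read 0 → write 1, move left, go to q3
q3 | .[.]1.00   read . → write 0, move left, go to qH
qH | [.]01.00
After 4 steps: state qH, head at -2, tape 01.00.

state qH, head at -2, tape 01.00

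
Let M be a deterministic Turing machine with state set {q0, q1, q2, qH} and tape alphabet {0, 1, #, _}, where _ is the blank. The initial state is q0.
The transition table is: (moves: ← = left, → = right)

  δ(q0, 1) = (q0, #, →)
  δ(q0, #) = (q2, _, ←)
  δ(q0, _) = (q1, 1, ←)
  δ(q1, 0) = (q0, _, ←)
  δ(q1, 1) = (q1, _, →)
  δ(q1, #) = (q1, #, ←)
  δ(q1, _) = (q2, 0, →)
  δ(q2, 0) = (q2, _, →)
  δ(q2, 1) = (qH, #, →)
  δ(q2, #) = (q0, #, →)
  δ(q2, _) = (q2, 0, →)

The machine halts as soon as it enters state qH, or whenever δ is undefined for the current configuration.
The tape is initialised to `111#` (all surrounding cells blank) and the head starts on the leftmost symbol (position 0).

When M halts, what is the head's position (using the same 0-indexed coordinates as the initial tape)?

q0 | ___[1]11#   read 1 → write #, move →, go to q0
q0 | ___#[1]1#   read 1 → write #, move →, go to q0
q0 | ___##[1]#   read 1 → write #, move →, go to q0
q0 | ___###[#]   read # → write _, move ←, go to q2
q2 | ___##[#]_   read # → write #, move →, go to q0
q0 | ___###[_]   read _ → write 1, move ←, go to q1
q1 | ___##[#]1   read # → write #, move ←, go to q1
q1 | ___#[#]#1   read # → write #, move ←, go to q1
q1 | ___[#]##1   read # → write #, move ←, go to q1
q1 | __[_]###1   read _ → write 0, move →, go to q2
q2 | __0[#]##1   read # → write #, move →, go to q0
q0 | __0#[#]#1   read # → write _, move ←, go to q2
q2 | __0[#]_#1   read # → write #, move →, go to q0
q0 | __0#[_]#1   read _ → write 1, move ←, go to q1
q1 | __0[#]1#1   read # → write #, move ←, go to q1
q1 | __[0]#1#1   read 0 → write _, move ←, go to q0
q0 | _[_]_#1#1   read _ → write 1, move ←, go to q1
q1 | [_]1_#1#1   read _ → write 0, move →, go to q2
q2 | 0[1]_#1#1   read 1 → write #, move →, go to qH
qH | 0#[_]#1#1
At halt the head is at cell -1.

-1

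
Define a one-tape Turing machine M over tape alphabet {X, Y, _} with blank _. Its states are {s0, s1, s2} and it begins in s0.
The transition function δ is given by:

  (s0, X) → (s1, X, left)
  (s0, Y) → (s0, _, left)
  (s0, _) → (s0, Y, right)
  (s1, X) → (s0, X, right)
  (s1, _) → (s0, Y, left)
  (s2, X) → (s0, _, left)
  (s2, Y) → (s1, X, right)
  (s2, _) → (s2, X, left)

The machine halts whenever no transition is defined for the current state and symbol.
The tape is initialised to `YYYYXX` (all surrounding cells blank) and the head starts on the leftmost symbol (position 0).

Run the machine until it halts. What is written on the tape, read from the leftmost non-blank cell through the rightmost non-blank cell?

state=s0 head=0 tape=____[Y]YYYXX   (s0,Y)→(s0,_,left)
state=s0 head=-1 tape=___[_]_YYYXX   (s0,_)→(s0,Y,right)
state=s0 head=0 tape=___Y[_]YYYXX   (s0,_)→(s0,Y,right)
state=s0 head=1 tape=___YY[Y]YYXX   (s0,Y)→(s0,_,left)
state=s0 head=0 tape=___Y[Y]_YYXX   (s0,Y)→(s0,_,left)
state=s0 head=-1 tape=___[Y]__YYXX   (s0,Y)→(s0,_,left)
state=s0 head=-2 tape=__[_]___YYXX   (s0,_)→(s0,Y,right)
state=s0 head=-1 tape=__Y[_]__YYXX   (s0,_)→(s0,Y,right)
state=s0 head=0 tape=__YY[_]_YYXX   (s0,_)→(s0,Y,right)
state=s0 head=1 tape=__YYY[_]YYXX   (s0,_)→(s0,Y,right)
state=s0 head=2 tape=__YYYY[Y]YXX   (s0,Y)→(s0,_,left)
state=s0 head=1 tape=__YYY[Y]_YXX   (s0,Y)→(s0,_,left)
state=s0 head=0 tape=__YY[Y]__YXX   (s0,Y)→(s0,_,left)
state=s0 head=-1 tape=__Y[Y]___YXX   (s0,Y)→(s0,_,left)
state=s0 head=-2 tape=__[Y]____YXX   (s0,Y)→(s0,_,left)
state=s0 head=-3 tape=_[_]_____YXX   (s0,_)→(s0,Y,right)
state=s0 head=-2 tape=_Y[_]____YXX   (s0,_)→(s0,Y,right)
state=s0 head=-1 tape=_YY[_]___YXX   (s0,_)→(s0,Y,right)
state=s0 head=0 tape=_YYY[_]__YXX   (s0,_)→(s0,Y,right)
state=s0 head=1 tape=_YYYY[_]_YXX   (s0,_)→(s0,Y,right)
state=s0 head=2 tape=_YYYYY[_]YXX   (s0,_)→(s0,Y,right)
state=s0 head=3 tape=_YYYYYY[Y]XX   (s0,Y)→(s0,_,left)
state=s0 head=2 tape=_YYYYY[Y]_XX   (s0,Y)→(s0,_,left)
state=s0 head=1 tape=_YYYY[Y]__XX   (s0,Y)→(s0,_,left)
state=s0 head=0 tape=_YYY[Y]___XX   (s0,Y)→(s0,_,left)
state=s0 head=-1 tape=_YY[Y]____XX   (s0,Y)→(s0,_,left)
state=s0 head=-2 tape=_Y[Y]_____XX   (s0,Y)→(s0,_,left)
state=s0 head=-3 tape=_[Y]______XX   (s0,Y)→(s0,_,left)
state=s0 head=-4 tape=[_]_______XX   (s0,_)→(s0,Y,right)
state=s0 head=-3 tape=Y[_]______XX   (s0,_)→(s0,Y,right)
state=s0 head=-2 tape=YY[_]_____XX   (s0,_)→(s0,Y,right)
state=s0 head=-1 tape=YYY[_]____XX   (s0,_)→(s0,Y,right)
state=s0 head=0 tape=YYYY[_]___XX   (s0,_)→(s0,Y,right)
state=s0 head=1 tape=YYYYY[_]__XX   (s0,_)→(s0,Y,right)
state=s0 head=2 tape=YYYYYY[_]_XX   (s0,_)→(s0,Y,right)
state=s0 head=3 tape=YYYYYYY[_]XX   (s0,_)→(s0,Y,right)
state=s0 head=4 tape=YYYYYYYY[X]X   (s0,X)→(s1,X,left)
state=s1 head=3 tape=YYYYYYY[Y]XX
The non-blank tape span at halt is YYYYYYYYXX.

YYYYYYYYXX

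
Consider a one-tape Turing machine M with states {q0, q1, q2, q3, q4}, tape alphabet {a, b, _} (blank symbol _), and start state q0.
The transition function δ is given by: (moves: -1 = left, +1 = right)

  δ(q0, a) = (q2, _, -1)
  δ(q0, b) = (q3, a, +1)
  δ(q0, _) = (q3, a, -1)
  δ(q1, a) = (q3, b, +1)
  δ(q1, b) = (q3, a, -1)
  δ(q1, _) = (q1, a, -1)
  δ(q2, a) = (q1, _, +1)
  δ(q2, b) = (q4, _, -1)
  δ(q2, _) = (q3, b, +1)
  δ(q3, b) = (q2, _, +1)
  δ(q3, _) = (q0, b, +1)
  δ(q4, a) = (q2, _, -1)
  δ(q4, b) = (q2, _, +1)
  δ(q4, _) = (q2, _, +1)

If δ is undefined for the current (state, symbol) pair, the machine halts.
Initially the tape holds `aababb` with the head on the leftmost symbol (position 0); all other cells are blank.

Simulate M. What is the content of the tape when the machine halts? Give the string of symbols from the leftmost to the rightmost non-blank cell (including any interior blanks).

state=q0 head=0 tape=_[a]ababb   (q0,a)→(q2,_,-1)
state=q2 head=-1 tape=[_]_ababb   (q2,_)→(q3,b,+1)
state=q3 head=0 tape=b[_]ababb   (q3,_)→(q0,b,+1)
state=q0 head=1 tape=bb[a]babb   (q0,a)→(q2,_,-1)
state=q2 head=0 tape=b[b]_babb   (q2,b)→(q4,_,-1)
state=q4 head=-1 tape=[b]__babb   (q4,b)→(q2,_,+1)
state=q2 head=0 tape=_[_]_babb   (q2,_)→(q3,b,+1)
state=q3 head=1 tape=_b[_]babb   (q3,_)→(q0,b,+1)
state=q0 head=2 tape=_bb[b]abb   (q0,b)→(q3,a,+1)
state=q3 head=3 tape=_bba[a]bb
The non-blank tape span at halt is bbaabb.

bbaabb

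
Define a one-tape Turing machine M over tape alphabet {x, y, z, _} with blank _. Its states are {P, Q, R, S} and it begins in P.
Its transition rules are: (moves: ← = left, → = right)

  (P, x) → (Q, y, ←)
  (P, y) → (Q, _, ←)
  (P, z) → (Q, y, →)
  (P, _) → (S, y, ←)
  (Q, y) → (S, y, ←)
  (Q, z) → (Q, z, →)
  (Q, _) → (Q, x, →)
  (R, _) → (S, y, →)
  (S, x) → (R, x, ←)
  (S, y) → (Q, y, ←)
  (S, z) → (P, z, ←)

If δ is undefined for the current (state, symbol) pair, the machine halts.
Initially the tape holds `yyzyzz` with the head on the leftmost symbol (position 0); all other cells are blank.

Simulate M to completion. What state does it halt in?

P | _[y]yzyzz   read y → write _, move ←, go to Q
Q | [_]_yzyzz   read _ → write x, move →, go to Q
Q | x[_]yzyzz   read _ → write x, move →, go to Q
Q | xx[y]zyzz   read y → write y, move ←, go to S
S | x[x]yzyzz   read x → write x, move ←, go to R
R | [x]xyzyzz
No transition is defined for (R, x); M halts in state R.

R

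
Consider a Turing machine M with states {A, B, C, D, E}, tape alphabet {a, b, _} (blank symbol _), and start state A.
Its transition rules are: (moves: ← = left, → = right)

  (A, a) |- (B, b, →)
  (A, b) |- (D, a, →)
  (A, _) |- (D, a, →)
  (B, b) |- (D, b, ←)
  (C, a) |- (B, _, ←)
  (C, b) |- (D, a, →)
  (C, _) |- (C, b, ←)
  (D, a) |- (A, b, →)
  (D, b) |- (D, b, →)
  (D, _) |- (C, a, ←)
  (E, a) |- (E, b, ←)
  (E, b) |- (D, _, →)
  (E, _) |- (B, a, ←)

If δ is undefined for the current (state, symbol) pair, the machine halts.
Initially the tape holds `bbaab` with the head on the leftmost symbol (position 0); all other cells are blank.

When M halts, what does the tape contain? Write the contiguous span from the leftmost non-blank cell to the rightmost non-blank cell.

A | [b]baab___   read b → write a, move →, go to D
D | a[b]aab___   read b → write b, move →, go to D
D | ab[a]ab___   read a → write b, move →, go to A
A | abb[a]b___   read a → write b, move →, go to B
B | abbb[b]___   read b → write b, move ←, go to D
D | abb[b]b___   read b → write b, move →, go to D
D | abbb[b]___   read b → write b, move →, go to D
D | abbbb[_]__   read _ → write a, move ←, go to C
C | abbb[b]a__   read b → write a, move →, go to D
D | abbba[a]__   read a → write b, move →, go to A
A | abbbab[_]_   read _ → write a, move →, go to D
D | abbbaba[_]   read _ → write a, move ←, go to C
C | abbbab[a]a   read a → write _, move ←, go to B
B | abbba[b]_a   read b → write b, move ←, go to D
D | abbb[a]b_a   read a → write b, move →, go to A
A | abbbb[b]_a   read b → write a, move →, go to D
D | abbbba[_]a   read _ → write a, move ←, go to C
C | abbbb[a]aa   read a → write _, move ←, go to B
B | abbb[b]_aa   read b → write b, move ←, go to D
D | abb[b]b_aa   read b → write b, move →, go to D
D | abbb[b]_aa   read b → write b, move →, go to D
D | abbbb[_]aa   read _ → write a, move ←, go to C
C | abbb[b]aaa   read b → write a, move →, go to D
D | abbba[a]aa   read a → write b, move →, go to A
A | abbbab[a]a   read a → write b, move →, go to B
B | abbbabb[a]
The non-blank tape span at halt is abbbabba.

abbbabba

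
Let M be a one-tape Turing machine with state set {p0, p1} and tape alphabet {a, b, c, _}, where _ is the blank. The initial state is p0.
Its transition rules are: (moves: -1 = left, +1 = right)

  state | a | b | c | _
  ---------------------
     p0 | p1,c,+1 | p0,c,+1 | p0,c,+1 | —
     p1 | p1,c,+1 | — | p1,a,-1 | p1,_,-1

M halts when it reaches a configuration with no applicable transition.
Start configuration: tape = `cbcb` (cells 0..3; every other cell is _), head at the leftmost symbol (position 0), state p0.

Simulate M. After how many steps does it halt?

4

p0 | [c]bcb_   read c → write c, move +1, go to p0
p0 | c[b]cb_   read b → write c, move +1, go to p0
p0 | cc[c]b_   read c → write c, move +1, go to p0
p0 | ccc[b]_   read b → write c, move +1, go to p0
p0 | cccc[_]
M halts after 4 transitions.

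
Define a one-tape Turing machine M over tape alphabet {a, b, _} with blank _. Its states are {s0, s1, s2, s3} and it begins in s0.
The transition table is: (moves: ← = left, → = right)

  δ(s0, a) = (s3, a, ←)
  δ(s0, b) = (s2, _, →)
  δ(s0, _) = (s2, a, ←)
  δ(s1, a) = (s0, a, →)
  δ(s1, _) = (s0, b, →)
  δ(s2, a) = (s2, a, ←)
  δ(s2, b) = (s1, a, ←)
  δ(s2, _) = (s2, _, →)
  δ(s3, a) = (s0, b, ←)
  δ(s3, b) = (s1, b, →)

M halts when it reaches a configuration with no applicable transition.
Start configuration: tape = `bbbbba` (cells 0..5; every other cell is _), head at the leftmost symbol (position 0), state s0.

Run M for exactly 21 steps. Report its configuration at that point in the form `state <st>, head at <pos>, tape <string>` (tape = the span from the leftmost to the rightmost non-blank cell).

state s2, head at 5, tape baba_a

state=s0 head=0 tape=[b]bbbba   (s0,b)→(s2,_,→)
state=s2 head=1 tape=_[b]bbba   (s2,b)→(s1,a,←)
state=s1 head=0 tape=[_]abbba   (s1,_)→(s0,b,→)
state=s0 head=1 tape=b[a]bbba   (s0,a)→(s3,a,←)
state=s3 head=0 tape=[b]abbba   (s3,b)→(s1,b,→)
state=s1 head=1 tape=b[a]bbba   (s1,a)→(s0,a,→)
state=s0 head=2 tape=ba[b]bba   (s0,b)→(s2,_,→)
state=s2 head=3 tape=ba_[b]ba   (s2,b)→(s1,a,←)
state=s1 head=2 tape=ba[_]aba   (s1,_)→(s0,b,→)
state=s0 head=3 tape=bab[a]ba   (s0,a)→(s3,a,←)
state=s3 head=2 tape=ba[b]aba   (s3,b)→(s1,b,→)
state=s1 head=3 tape=bab[a]ba   (s1,a)→(s0,a,→)
state=s0 head=4 tape=baba[b]a   (s0,b)→(s2,_,→)
state=s2 head=5 tape=baba_[a]   (s2,a)→(s2,a,←)
state=s2 head=4 tape=baba[_]a   (s2,_)→(s2,_,→)
state=s2 head=5 tape=baba_[a]   (s2,a)→(s2,a,←)
state=s2 head=4 tape=baba[_]a   (s2,_)→(s2,_,→)
state=s2 head=5 tape=baba_[a]   (s2,a)→(s2,a,←)
state=s2 head=4 tape=baba[_]a   (s2,_)→(s2,_,→)
state=s2 head=5 tape=baba_[a]   (s2,a)→(s2,a,←)
state=s2 head=4 tape=baba[_]a   (s2,_)→(s2,_,→)
state=s2 head=5 tape=baba_[a]
After 21 steps: state s2, head at 5, tape baba_a.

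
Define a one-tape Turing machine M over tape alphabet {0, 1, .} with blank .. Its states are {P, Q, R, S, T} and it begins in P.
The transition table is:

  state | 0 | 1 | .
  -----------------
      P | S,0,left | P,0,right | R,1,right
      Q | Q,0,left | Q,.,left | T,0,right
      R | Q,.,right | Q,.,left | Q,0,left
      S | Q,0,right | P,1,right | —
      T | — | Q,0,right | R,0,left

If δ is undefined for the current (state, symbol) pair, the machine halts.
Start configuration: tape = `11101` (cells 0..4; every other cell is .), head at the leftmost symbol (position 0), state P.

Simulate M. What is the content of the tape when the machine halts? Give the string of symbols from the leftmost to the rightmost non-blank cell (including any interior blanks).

P | .[1]1101   read 1 → write 0, move right, go to P
P | .0[1]101   read 1 → write 0, move right, go to P
P | .00[1]01   read 1 → write 0, move right, go to P
P | .000[0]1   read 0 → write 0, move left, go to S
S | .00[0]01   read 0 → write 0, move right, go to Q
Q | .000[0]1   read 0 → write 0, move left, go to Q
Q | .00[0]01   read 0 → write 0, move left, go to Q
Q | .0[0]001   read 0 → write 0, move left, go to Q
Q | .[0]0001   read 0 → write 0, move left, go to Q
Q | [.]00001   read . → write 0, move right, go to T
T | 0[0]0001
The non-blank tape span at halt is 000001.

000001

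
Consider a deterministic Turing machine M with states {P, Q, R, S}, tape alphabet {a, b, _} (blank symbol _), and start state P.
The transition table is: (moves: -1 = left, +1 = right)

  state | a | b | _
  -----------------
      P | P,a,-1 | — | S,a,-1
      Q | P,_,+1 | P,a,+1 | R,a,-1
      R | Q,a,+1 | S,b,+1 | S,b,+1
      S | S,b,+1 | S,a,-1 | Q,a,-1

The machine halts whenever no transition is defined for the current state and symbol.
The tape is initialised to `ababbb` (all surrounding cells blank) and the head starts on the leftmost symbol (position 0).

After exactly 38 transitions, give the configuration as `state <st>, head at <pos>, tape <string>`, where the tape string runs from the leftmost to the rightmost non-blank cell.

state S, head at -8, tape aaaaaaaaaaabb

state=P head=0 tape=________[a]babbb   (P,a)→(P,a,-1)
state=P head=-1 tape=_______[_]ababbb   (P,_)→(S,a,-1)
state=S head=-2 tape=______[_]aababbb   (S,_)→(Q,a,-1)
state=Q head=-3 tape=_____[_]aaababbb   (Q,_)→(R,a,-1)
state=R head=-4 tape=____[_]aaaababbb   (R,_)→(S,b,+1)
state=S head=-3 tape=____b[a]aaababbb   (S,a)→(S,b,+1)
state=S head=-2 tape=____bb[a]aababbb   (S,a)→(S,b,+1)
state=S head=-1 tape=____bbb[a]ababbb   (S,a)→(S,b,+1)
state=S head=0 tape=____bbbb[a]babbb   (S,a)→(S,b,+1)
state=S head=1 tape=____bbbbb[b]abbb   (S,b)→(S,a,-1)
state=S head=0 tape=____bbbb[b]aabbb   (S,b)→(S,a,-1)
state=S head=-1 tape=____bbb[b]aaabbb   (S,b)→(S,a,-1)
state=S head=-2 tape=____bb[b]aaaabbb   (S,b)→(S,a,-1)
state=S head=-3 tape=____b[b]aaaaabbb   (S,b)→(S,a,-1)
state=S head=-4 tape=____[b]aaaaaabbb   (S,b)→(S,a,-1)
state=S head=-5 tape=___[_]aaaaaaabbb   (S,_)→(Q,a,-1)
state=Q head=-6 tape=__[_]aaaaaaaabbb   (Q,_)→(R,a,-1)
state=R head=-7 tape=_[_]aaaaaaaaabbb   (R,_)→(S,b,+1)
state=S head=-6 tape=_b[a]aaaaaaaabbb   (S,a)→(S,b,+1)
state=S head=-5 tape=_bb[a]aaaaaaabbb   (S,a)→(S,b,+1)
state=S head=-4 tape=_bbb[a]aaaaaabbb   (S,a)→(S,b,+1)
state=S head=-3 tape=_bbbb[a]aaaaabbb   (S,a)→(S,b,+1)
state=S head=-2 tape=_bbbbb[a]aaaabbb   (S,a)→(S,b,+1)
state=S head=-1 tape=_bbbbbb[a]aaabbb   (S,a)→(S,b,+1)
state=S head=0 tape=_bbbbbbb[a]aabbb   (S,a)→(S,b,+1)
state=S head=1 tape=_bbbbbbbb[a]abbb   (S,a)→(S,b,+1)
state=S head=2 tape=_bbbbbbbbb[a]bbb   (S,a)→(S,b,+1)
state=S head=3 tape=_bbbbbbbbbb[b]bb   (S,b)→(S,a,-1)
state=S head=2 tape=_bbbbbbbbb[b]abb   (S,b)→(S,a,-1)
state=S head=1 tape=_bbbbbbbb[b]aabb   (S,b)→(S,a,-1)
state=S head=0 tape=_bbbbbbb[b]aaabb   (S,b)→(S,a,-1)
state=S head=-1 tape=_bbbbbb[b]aaaabb   (S,b)→(S,a,-1)
state=S head=-2 tape=_bbbbb[b]aaaaabb   (S,b)→(S,a,-1)
state=S head=-3 tape=_bbbb[b]aaaaaabb   (S,b)→(S,a,-1)
state=S head=-4 tape=_bbb[b]aaaaaaabb   (S,b)→(S,a,-1)
state=S head=-5 tape=_bb[b]aaaaaaaabb   (S,b)→(S,a,-1)
state=S head=-6 tape=_b[b]aaaaaaaaabb   (S,b)→(S,a,-1)
state=S head=-7 tape=_[b]aaaaaaaaaabb   (S,b)→(S,a,-1)
state=S head=-8 tape=[_]aaaaaaaaaaabb
After 38 steps: state S, head at -8, tape aaaaaaaaaaabb.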